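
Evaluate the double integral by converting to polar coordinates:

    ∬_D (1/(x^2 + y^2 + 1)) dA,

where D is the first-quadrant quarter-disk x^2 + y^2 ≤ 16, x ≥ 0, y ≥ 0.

The region D is 0 ≤ r ≤ 4, 0 ≤ θ ≤ π/2 in polar coordinates, where x = r cos(θ), y = r sin(θ), and dA = r dr dθ.

Under the substitution, the integrand becomes 1/(r^2 + 1), so

    ∬_D (1/(x^2 + y^2 + 1)) dA = ∫_{0}^{π/2} ∫_{0}^{4} (1/(r^2 + 1)) · r dr dθ.

Inner integral (in r): ∫_{0}^{4} (1/(r^2 + 1)) · r dr = log(17)/2.

Outer integral (in θ): ∫_{0}^{π/2} (log(17)/2) dθ = π log(17)/4.

Therefore ∬_D (1/(x^2 + y^2 + 1)) dA = π log(17)/4.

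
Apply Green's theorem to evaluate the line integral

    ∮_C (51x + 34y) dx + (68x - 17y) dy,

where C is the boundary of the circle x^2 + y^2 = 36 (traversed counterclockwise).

Green's theorem converts the closed line integral into a double integral over the enclosed region D:

    ∮_C P dx + Q dy = ∬_D (∂Q/∂x - ∂P/∂y) dA.

Here P = 51x + 34y, Q = 68x - 17y, so

    ∂Q/∂x = 68,    ∂P/∂y = 34,
    ∂Q/∂x - ∂P/∂y = 34.

D is the region x^2 + y^2 ≤ 36. Evaluating the double integral:

In polar coordinates (x = r cos θ, y = r sin θ, dA = r dr dθ) the integrand becomes 34, so

    ∬_D (34) dA = ∫_0^{2π} ∫_0^{6} (34) · r dr dθ.

Inner (r from 0 to 6): 612.
Outer (θ from 0 to 2π): 1224π.

Therefore ∮_C P dx + Q dy = 1224π.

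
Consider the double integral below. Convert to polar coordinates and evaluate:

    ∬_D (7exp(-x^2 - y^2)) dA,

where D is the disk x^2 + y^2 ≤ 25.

The region D is 0 ≤ r ≤ 5, 0 ≤ θ ≤ 2π in polar coordinates, where x = r cos(θ), y = r sin(θ), and dA = r dr dθ.

Under the substitution, the integrand becomes 7exp(-r^2), so

    ∬_D (7exp(-x^2 - y^2)) dA = ∫_{0}^{2π} ∫_{0}^{5} (7exp(-r^2)) · r dr dθ.

Inner integral (in r): ∫_{0}^{5} (7exp(-r^2)) · r dr = 7/2 - 7exp(-25)/2.

Outer integral (in θ): ∫_{0}^{2π} (7/2 - 7exp(-25)/2) dθ = -7π exp(-25) + 7π.

Therefore ∬_D (7exp(-x^2 - y^2)) dA = -7π exp(-25) + 7π.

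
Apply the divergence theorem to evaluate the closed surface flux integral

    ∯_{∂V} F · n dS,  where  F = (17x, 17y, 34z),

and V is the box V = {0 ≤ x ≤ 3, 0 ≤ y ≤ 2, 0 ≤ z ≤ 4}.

By the divergence theorem,

    ∯_{∂V} F · n dS = ∭_V (∇ · F) dV.

Compute the divergence:
    ∇ · F = ∂F_x/∂x + ∂F_y/∂y + ∂F_z/∂z = 17 + 17 + 34 = 68.

V is a rectangular box, so dV = dx dy dz with 0 ≤ x ≤ 3, 0 ≤ y ≤ 2, 0 ≤ z ≤ 4.

Integrate (68) over V as an iterated integral:

    ∭_V (∇·F) dV = ∫_0^{3} ∫_0^{2} ∫_0^{4} (68) dz dy dx.

Inner (z from 0 to 4): 272.
Middle (y from 0 to 2): 544.
Outer (x from 0 to 3): 1632.

Therefore ∯_{∂V} F · n dS = 1632.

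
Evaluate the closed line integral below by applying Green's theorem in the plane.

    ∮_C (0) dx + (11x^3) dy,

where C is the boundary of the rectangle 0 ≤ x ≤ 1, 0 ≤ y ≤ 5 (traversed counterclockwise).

Green's theorem converts the closed line integral into a double integral over the enclosed region D:

    ∮_C P dx + Q dy = ∬_D (∂Q/∂x - ∂P/∂y) dA.

Here P = 0, Q = 11x^3, so

    ∂Q/∂x = 33x^2,    ∂P/∂y = 0,
    ∂Q/∂x - ∂P/∂y = 33x^2.

D is the region 0 ≤ x ≤ 1, 0 ≤ y ≤ 5. Evaluating the double integral:

    ∬_D (33x^2) dA = ∫_0^{1} ∫_0^{5} (33x^2) dy dx.

Inner (y from 0 to 5): 165x^2.
Outer (x from 0 to 1): 55.

Therefore ∮_C P dx + Q dy = 55.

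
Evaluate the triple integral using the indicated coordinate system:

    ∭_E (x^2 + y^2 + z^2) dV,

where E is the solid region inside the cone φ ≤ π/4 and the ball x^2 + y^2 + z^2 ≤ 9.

In spherical coordinates, x = ρ sin(φ) cos(θ), y = ρ sin(φ) sin(θ), z = ρ cos(φ), and dV = ρ^2 sin(φ) dρ dφ dθ.

The integrand becomes ρ^2, so

    ∭_E (x^2 + y^2 + z^2) dV = ∫_{0}^{2π} ∫_{0}^{π/4} ∫_{0}^{3} (ρ^2) · ρ^2 sin(φ) dρ dφ dθ.

Inner (ρ): 243sin(φ)/5.
Middle (φ): 243/5 - 243sqrt(2)/10.
Outer (θ): 243π (2 - sqrt(2))/5.

Therefore the triple integral equals 243π (2 - sqrt(2))/5.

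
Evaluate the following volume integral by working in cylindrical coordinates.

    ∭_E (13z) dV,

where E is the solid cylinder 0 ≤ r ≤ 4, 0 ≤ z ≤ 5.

In cylindrical coordinates, x = r cos(θ), y = r sin(θ), z = z, and dV = r dr dθ dz.

The integrand becomes 13z, so

    ∭_E (13z) dV = ∫_{0}^{2π} ∫_{0}^{4} ∫_{0}^{5} (13z) · r dz dr dθ.

Inner (z): 325r/2.
Middle (r from 0 to 4): 1300.
Outer (θ): 2600π.

Therefore the triple integral equals 2600π.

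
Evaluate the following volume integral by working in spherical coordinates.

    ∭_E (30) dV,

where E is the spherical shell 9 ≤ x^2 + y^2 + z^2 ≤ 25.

In spherical coordinates, x = ρ sin(φ) cos(θ), y = ρ sin(φ) sin(θ), z = ρ cos(φ), and dV = ρ^2 sin(φ) dρ dφ dθ.

The integrand becomes 30, so

    ∭_E (30) dV = ∫_{0}^{2π} ∫_{0}^{π} ∫_{3}^{5} (30) · ρ^2 sin(φ) dρ dφ dθ.

Inner (ρ): 980sin(φ).
Middle (φ): 1960.
Outer (θ): 3920π.

Therefore the triple integral equals 3920π.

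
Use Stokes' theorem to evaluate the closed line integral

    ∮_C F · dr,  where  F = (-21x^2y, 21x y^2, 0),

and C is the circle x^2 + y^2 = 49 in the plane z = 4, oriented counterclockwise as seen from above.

Let S be the flat disk x^2 + y^2 ≤ 49 in the plane z = 4, with upward unit normal n̂ = ẑ. By Stokes' theorem,

    ∮_C F · dr = ∬_S (∇ × F) · n̂ dS = ∬_D (curl F)_z dA,

where D is the disk x^2 + y^2 ≤ 49.

Compute the curl of F = (-21x^2y, 21x y^2, 0):
    (∇ × F)_x = ∂F_z/∂y - ∂F_y/∂z = 0,
    (∇ × F)_y = ∂F_x/∂z - ∂F_z/∂x = 0,
    (∇ × F)_z = ∂F_y/∂x - ∂F_x/∂y = 21x^2 + 21y^2.

On z = 4, (curl F)_z = 21x^2 + 21y^2.

Convert to polar (x = r cos θ, y = r sin θ, dA = r dr dθ); the integrand becomes 21r^2, so

    ∬_D (curl F)_z dA = ∫_0^{2π} ∫_0^{7} (21r^2) · r dr dθ.

Inner (r from 0 to 7): 50421/4.
Outer (θ from 0 to 2π): 50421π/2.

Therefore ∮_C F · dr = 50421π/2.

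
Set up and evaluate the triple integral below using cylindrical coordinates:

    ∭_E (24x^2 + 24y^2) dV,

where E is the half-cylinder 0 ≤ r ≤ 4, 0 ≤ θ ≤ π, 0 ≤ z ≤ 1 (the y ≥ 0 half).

In cylindrical coordinates, x = r cos(θ), y = r sin(θ), z = z, and dV = r dr dθ dz.

The integrand becomes 24r^2, so

    ∭_E (24x^2 + 24y^2) dV = ∫_{0}^{π} ∫_{0}^{4} ∫_{0}^{1} (24r^2) · r dz dr dθ.

Inner (z): 24r^3.
Middle (r from 0 to 4): 1536.
Outer (θ): 1536π.

Therefore the triple integral equals 1536π.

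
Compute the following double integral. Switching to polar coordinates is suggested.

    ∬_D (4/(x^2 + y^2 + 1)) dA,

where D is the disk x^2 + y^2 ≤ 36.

The region D is 0 ≤ r ≤ 6, 0 ≤ θ ≤ 2π in polar coordinates, where x = r cos(θ), y = r sin(θ), and dA = r dr dθ.

Under the substitution, the integrand becomes 4/(r^2 + 1), so

    ∬_D (4/(x^2 + y^2 + 1)) dA = ∫_{0}^{2π} ∫_{0}^{6} (4/(r^2 + 1)) · r dr dθ.

Inner integral (in r): ∫_{0}^{6} (4/(r^2 + 1)) · r dr = log(1369).

Outer integral (in θ): ∫_{0}^{2π} (log(1369)) dθ = 4π log(37).

Therefore ∬_D (4/(x^2 + y^2 + 1)) dA = 4π log(37).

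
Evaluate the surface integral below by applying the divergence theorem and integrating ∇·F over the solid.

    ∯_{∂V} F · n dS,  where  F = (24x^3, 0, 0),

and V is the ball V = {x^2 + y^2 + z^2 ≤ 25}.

By the divergence theorem,

    ∯_{∂V} F · n dS = ∭_V (∇ · F) dV.

Compute the divergence:
    ∇ · F = ∂F_x/∂x + ∂F_y/∂y + ∂F_z/∂z = 72x^2 + 0 + 0 = 72x^2.

In spherical coordinates, x = ρ sin(φ) cos(θ), y = ρ sin(φ) sin(θ), z = ρ cos(φ), dV = ρ^2 sin(φ) dρ dφ dθ, with 0 ≤ ρ ≤ 5, 0 ≤ φ ≤ π, 0 ≤ θ ≤ 2π.

The integrand, after substitution and multiplying by the volume element, becomes (72ρ^2sin(φ)^2cos(θ)^2) · ρ^2 sin(φ), so

    ∭_V (∇·F) dV = ∫_0^{2π} ∫_0^{π} ∫_0^{5} (72ρ^2sin(φ)^2cos(θ)^2) · ρ^2 sin(φ) dρ dφ dθ.

Inner (ρ from 0 to 5): 45000sin(φ)^3cos(θ)^2.
Middle (φ from 0 to π): 60000cos(θ)^2.
Outer (θ from 0 to 2π): 60000π.

Therefore ∯_{∂V} F · n dS = 60000π.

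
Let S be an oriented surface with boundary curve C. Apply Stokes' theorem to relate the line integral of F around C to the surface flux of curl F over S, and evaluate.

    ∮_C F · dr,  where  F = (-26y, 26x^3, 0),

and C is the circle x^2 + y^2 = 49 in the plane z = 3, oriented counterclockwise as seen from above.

Let S be the flat disk x^2 + y^2 ≤ 49 in the plane z = 3, with upward unit normal n̂ = ẑ. By Stokes' theorem,

    ∮_C F · dr = ∬_S (∇ × F) · n̂ dS = ∬_D (curl F)_z dA,

where D is the disk x^2 + y^2 ≤ 49.

Compute the curl of F = (-26y, 26x^3, 0):
    (∇ × F)_x = ∂F_z/∂y - ∂F_y/∂z = 0,
    (∇ × F)_y = ∂F_x/∂z - ∂F_z/∂x = 0,
    (∇ × F)_z = ∂F_y/∂x - ∂F_x/∂y = 78x^2 + 26.

On z = 3, (curl F)_z = 78x^2 + 26.

Convert to polar (x = r cos θ, y = r sin θ, dA = r dr dθ); the integrand becomes 78r^2cos(θ)^2 + 26, so

    ∬_D (curl F)_z dA = ∫_0^{2π} ∫_0^{7} (78r^2cos(θ)^2 + 26) · r dr dθ.

Inner (r from 0 to 7): 93639cos(θ)^2/2 + 637.
Outer (θ from 0 to 2π): 96187π/2.

Therefore ∮_C F · dr = 96187π/2.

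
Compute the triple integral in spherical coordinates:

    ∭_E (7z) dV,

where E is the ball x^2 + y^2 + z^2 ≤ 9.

In spherical coordinates, x = ρ sin(φ) cos(θ), y = ρ sin(φ) sin(θ), z = ρ cos(φ), and dV = ρ^2 sin(φ) dρ dφ dθ.

The integrand becomes 7ρ cos(φ), so

    ∭_E (7z) dV = ∫_{0}^{2π} ∫_{0}^{π} ∫_{0}^{3} (7ρ cos(φ)) · ρ^2 sin(φ) dρ dφ dθ.

Inner (ρ): 567sin(2φ)/8.
Middle (φ): 0.
Outer (θ): 0.

Therefore the triple integral equals 0.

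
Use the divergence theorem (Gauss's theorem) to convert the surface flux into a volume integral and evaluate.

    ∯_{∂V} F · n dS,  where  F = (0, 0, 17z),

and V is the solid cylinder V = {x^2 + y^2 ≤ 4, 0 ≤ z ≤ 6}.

By the divergence theorem,

    ∯_{∂V} F · n dS = ∭_V (∇ · F) dV.

Compute the divergence:
    ∇ · F = ∂F_x/∂x + ∂F_y/∂y + ∂F_z/∂z = 0 + 0 + 17 = 17.

In cylindrical coordinates, x = r cos(θ), y = r sin(θ), z = z, dV = r dr dθ dz, with 0 ≤ r ≤ 2, 0 ≤ θ ≤ 2π, 0 ≤ z ≤ 6.

The integrand, after substitution and multiplying by the volume element, becomes (17) · r, so

    ∭_V (∇·F) dV = ∫_0^{2π} ∫_0^{2} ∫_0^{6} (17) · r dz dr dθ.

Inner (z from 0 to 6): 102r.
Middle (r from 0 to 2): 204.
Outer (θ from 0 to 2π): 408π.

Therefore ∯_{∂V} F · n dS = 408π.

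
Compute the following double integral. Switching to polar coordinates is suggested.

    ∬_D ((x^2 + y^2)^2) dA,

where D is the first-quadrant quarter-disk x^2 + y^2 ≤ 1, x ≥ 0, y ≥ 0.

The region D is 0 ≤ r ≤ 1, 0 ≤ θ ≤ π/2 in polar coordinates, where x = r cos(θ), y = r sin(θ), and dA = r dr dθ.

Under the substitution, the integrand becomes r^4, so

    ∬_D ((x^2 + y^2)^2) dA = ∫_{0}^{π/2} ∫_{0}^{1} (r^4) · r dr dθ.

Inner integral (in r): ∫_{0}^{1} (r^4) · r dr = 1/6.

Outer integral (in θ): ∫_{0}^{π/2} (1/6) dθ = π/12.

Therefore ∬_D ((x^2 + y^2)^2) dA = π/12.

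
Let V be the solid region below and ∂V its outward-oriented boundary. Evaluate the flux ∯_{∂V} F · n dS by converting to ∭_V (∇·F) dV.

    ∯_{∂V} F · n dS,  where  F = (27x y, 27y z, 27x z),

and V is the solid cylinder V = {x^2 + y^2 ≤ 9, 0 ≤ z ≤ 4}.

By the divergence theorem,

    ∯_{∂V} F · n dS = ∭_V (∇ · F) dV.

Compute the divergence:
    ∇ · F = ∂F_x/∂x + ∂F_y/∂y + ∂F_z/∂z = 27y + 27z + 27x = 27x + 27y + 27z.

In cylindrical coordinates, x = r cos(θ), y = r sin(θ), z = z, dV = r dr dθ dz, with 0 ≤ r ≤ 3, 0 ≤ θ ≤ 2π, 0 ≤ z ≤ 4.

The integrand, after substitution and multiplying by the volume element, becomes (27sqrt(2)r sin(θ + π/4) + 27z) · r, so

    ∭_V (∇·F) dV = ∫_0^{2π} ∫_0^{3} ∫_0^{4} (27sqrt(2)r sin(θ + π/4) + 27z) · r dz dr dθ.

Inner (z from 0 to 4): 108r (sqrt(2)r sin(θ + π/4) + 2).
Middle (r from 0 to 3): 972sqrt(2)sin(θ + π/4) + 972.
Outer (θ from 0 to 2π): 1944π.

Therefore ∯_{∂V} F · n dS = 1944π.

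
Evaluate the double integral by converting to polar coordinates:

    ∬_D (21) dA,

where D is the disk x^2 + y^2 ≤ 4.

The region D is 0 ≤ r ≤ 2, 0 ≤ θ ≤ 2π in polar coordinates, where x = r cos(θ), y = r sin(θ), and dA = r dr dθ.

Under the substitution, the integrand becomes 21, so

    ∬_D (21) dA = ∫_{0}^{2π} ∫_{0}^{2} (21) · r dr dθ.

Inner integral (in r): ∫_{0}^{2} (21) · r dr = 42.

Outer integral (in θ): ∫_{0}^{2π} (42) dθ = 84π.

Therefore ∬_D (21) dA = 84π.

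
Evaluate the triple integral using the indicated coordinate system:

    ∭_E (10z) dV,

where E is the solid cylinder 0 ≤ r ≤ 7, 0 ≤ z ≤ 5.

In cylindrical coordinates, x = r cos(θ), y = r sin(θ), z = z, and dV = r dr dθ dz.

The integrand becomes 10z, so

    ∭_E (10z) dV = ∫_{0}^{2π} ∫_{0}^{7} ∫_{0}^{5} (10z) · r dz dr dθ.

Inner (z): 125r.
Middle (r from 0 to 7): 6125/2.
Outer (θ): 6125π.

Therefore the triple integral equals 6125π.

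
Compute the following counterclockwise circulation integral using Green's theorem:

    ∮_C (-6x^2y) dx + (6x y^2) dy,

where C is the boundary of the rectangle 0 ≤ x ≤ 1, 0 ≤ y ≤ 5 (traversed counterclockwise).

Green's theorem converts the closed line integral into a double integral over the enclosed region D:

    ∮_C P dx + Q dy = ∬_D (∂Q/∂x - ∂P/∂y) dA.

Here P = -6x^2y, Q = 6x y^2, so

    ∂Q/∂x = 6y^2,    ∂P/∂y = -6x^2,
    ∂Q/∂x - ∂P/∂y = 6x^2 + 6y^2.

D is the region 0 ≤ x ≤ 1, 0 ≤ y ≤ 5. Evaluating the double integral:

    ∬_D (6x^2 + 6y^2) dA = ∫_0^{1} ∫_0^{5} (6x^2 + 6y^2) dy dx.

Inner (y from 0 to 5): 30x^2 + 250.
Outer (x from 0 to 1): 260.

Therefore ∮_C P dx + Q dy = 260.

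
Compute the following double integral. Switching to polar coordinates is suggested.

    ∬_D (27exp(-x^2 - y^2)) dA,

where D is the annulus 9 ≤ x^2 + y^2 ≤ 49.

The region D is 3 ≤ r ≤ 7, 0 ≤ θ ≤ 2π in polar coordinates, where x = r cos(θ), y = r sin(θ), and dA = r dr dθ.

Under the substitution, the integrand becomes 27exp(-r^2), so

    ∬_D (27exp(-x^2 - y^2)) dA = ∫_{0}^{2π} ∫_{3}^{7} (27exp(-r^2)) · r dr dθ.

Inner integral (in r): ∫_{3}^{7} (27exp(-r^2)) · r dr = -(27 - 27exp(40))exp(-49)/2.

Outer integral (in θ): ∫_{0}^{2π} (-(27 - 27exp(40))exp(-49)/2) dθ = -27π (1 - exp(40))exp(-49).

Therefore ∬_D (27exp(-x^2 - y^2)) dA = -27π (1 - exp(40))exp(-49).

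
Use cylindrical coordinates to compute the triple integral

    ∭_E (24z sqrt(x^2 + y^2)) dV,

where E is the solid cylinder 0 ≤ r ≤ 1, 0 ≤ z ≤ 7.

In cylindrical coordinates, x = r cos(θ), y = r sin(θ), z = z, and dV = r dr dθ dz.

The integrand becomes 24r z, so

    ∭_E (24z sqrt(x^2 + y^2)) dV = ∫_{0}^{2π} ∫_{0}^{1} ∫_{0}^{7} (24r z) · r dz dr dθ.

Inner (z): 588r^2.
Middle (r from 0 to 1): 196.
Outer (θ): 392π.

Therefore the triple integral equals 392π.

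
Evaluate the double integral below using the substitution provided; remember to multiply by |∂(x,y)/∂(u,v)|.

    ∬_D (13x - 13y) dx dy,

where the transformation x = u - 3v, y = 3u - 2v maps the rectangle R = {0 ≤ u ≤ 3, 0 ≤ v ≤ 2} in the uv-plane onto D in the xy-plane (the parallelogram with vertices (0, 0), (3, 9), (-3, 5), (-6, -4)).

Compute the Jacobian determinant of (x, y) with respect to (u, v):

    ∂(x,y)/∂(u,v) = | 1  -3 | = (1)(-2) - (-3)(3) = 7.
                   | 3  -2 |

Its absolute value is |J| = 7 (the area scaling factor).

Substituting x = u - 3v, y = 3u - 2v into the integrand,

    13x - 13y → -26u - 13v,

so the integral becomes

    ∬_R (-26u - 13v) · |J| du dv = ∫_0^3 ∫_0^2 (-182u - 91v) dv du.

Inner (v): -364u - 182.
Outer (u): -2184.

Therefore ∬_D (13x - 13y) dx dy = -2184.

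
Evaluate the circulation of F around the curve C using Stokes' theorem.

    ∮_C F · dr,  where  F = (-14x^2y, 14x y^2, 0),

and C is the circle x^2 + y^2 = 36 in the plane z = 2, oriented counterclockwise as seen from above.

Let S be the flat disk x^2 + y^2 ≤ 36 in the plane z = 2, with upward unit normal n̂ = ẑ. By Stokes' theorem,

    ∮_C F · dr = ∬_S (∇ × F) · n̂ dS = ∬_D (curl F)_z dA,

where D is the disk x^2 + y^2 ≤ 36.

Compute the curl of F = (-14x^2y, 14x y^2, 0):
    (∇ × F)_x = ∂F_z/∂y - ∂F_y/∂z = 0,
    (∇ × F)_y = ∂F_x/∂z - ∂F_z/∂x = 0,
    (∇ × F)_z = ∂F_y/∂x - ∂F_x/∂y = 14x^2 + 14y^2.

On z = 2, (curl F)_z = 14x^2 + 14y^2.

Convert to polar (x = r cos θ, y = r sin θ, dA = r dr dθ); the integrand becomes 14r^2, so

    ∬_D (curl F)_z dA = ∫_0^{2π} ∫_0^{6} (14r^2) · r dr dθ.

Inner (r from 0 to 6): 4536.
Outer (θ from 0 to 2π): 9072π.

Therefore ∮_C F · dr = 9072π.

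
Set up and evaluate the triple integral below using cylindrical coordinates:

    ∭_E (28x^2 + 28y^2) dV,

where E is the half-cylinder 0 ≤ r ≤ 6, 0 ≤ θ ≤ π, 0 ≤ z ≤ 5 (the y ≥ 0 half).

In cylindrical coordinates, x = r cos(θ), y = r sin(θ), z = z, and dV = r dr dθ dz.

The integrand becomes 28r^2, so

    ∭_E (28x^2 + 28y^2) dV = ∫_{0}^{π} ∫_{0}^{6} ∫_{0}^{5} (28r^2) · r dz dr dθ.

Inner (z): 140r^3.
Middle (r from 0 to 6): 45360.
Outer (θ): 45360π.

Therefore the triple integral equals 45360π.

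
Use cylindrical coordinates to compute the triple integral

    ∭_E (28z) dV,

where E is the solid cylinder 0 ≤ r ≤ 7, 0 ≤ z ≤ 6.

In cylindrical coordinates, x = r cos(θ), y = r sin(θ), z = z, and dV = r dr dθ dz.

The integrand becomes 28z, so

    ∭_E (28z) dV = ∫_{0}^{2π} ∫_{0}^{7} ∫_{0}^{6} (28z) · r dz dr dθ.

Inner (z): 504r.
Middle (r from 0 to 7): 12348.
Outer (θ): 24696π.

Therefore the triple integral equals 24696π.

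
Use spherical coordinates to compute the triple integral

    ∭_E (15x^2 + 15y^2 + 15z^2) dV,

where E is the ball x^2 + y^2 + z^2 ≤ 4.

In spherical coordinates, x = ρ sin(φ) cos(θ), y = ρ sin(φ) sin(θ), z = ρ cos(φ), and dV = ρ^2 sin(φ) dρ dφ dθ.

The integrand becomes 15ρ^2, so

    ∭_E (15x^2 + 15y^2 + 15z^2) dV = ∫_{0}^{2π} ∫_{0}^{π} ∫_{0}^{2} (15ρ^2) · ρ^2 sin(φ) dρ dφ dθ.

Inner (ρ): 96sin(φ).
Middle (φ): 192.
Outer (θ): 384π.

Therefore the triple integral equals 384π.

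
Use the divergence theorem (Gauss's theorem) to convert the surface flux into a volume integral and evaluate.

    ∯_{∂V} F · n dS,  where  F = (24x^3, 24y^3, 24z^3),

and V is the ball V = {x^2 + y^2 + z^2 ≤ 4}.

By the divergence theorem,

    ∯_{∂V} F · n dS = ∭_V (∇ · F) dV.

Compute the divergence:
    ∇ · F = ∂F_x/∂x + ∂F_y/∂y + ∂F_z/∂z = 72x^2 + 72y^2 + 72z^2.

In spherical coordinates, x = ρ sin(φ) cos(θ), y = ρ sin(φ) sin(θ), z = ρ cos(φ), dV = ρ^2 sin(φ) dρ dφ dθ, with 0 ≤ ρ ≤ 2, 0 ≤ φ ≤ π, 0 ≤ θ ≤ 2π.

The integrand, after substitution and multiplying by the volume element, becomes (72ρ^2) · ρ^2 sin(φ), so

    ∭_V (∇·F) dV = ∫_0^{2π} ∫_0^{π} ∫_0^{2} (72ρ^2) · ρ^2 sin(φ) dρ dφ dθ.

Inner (ρ from 0 to 2): 2304sin(φ)/5.
Middle (φ from 0 to π): 4608/5.
Outer (θ from 0 to 2π): 9216π/5.

Therefore ∯_{∂V} F · n dS = 9216π/5.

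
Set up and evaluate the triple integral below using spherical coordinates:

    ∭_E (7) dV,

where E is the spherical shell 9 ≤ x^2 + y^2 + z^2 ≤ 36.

In spherical coordinates, x = ρ sin(φ) cos(θ), y = ρ sin(φ) sin(θ), z = ρ cos(φ), and dV = ρ^2 sin(φ) dρ dφ dθ.

The integrand becomes 7, so

    ∭_E (7) dV = ∫_{0}^{2π} ∫_{0}^{π} ∫_{3}^{6} (7) · ρ^2 sin(φ) dρ dφ dθ.

Inner (ρ): 441sin(φ).
Middle (φ): 882.
Outer (θ): 1764π.

Therefore the triple integral equals 1764π.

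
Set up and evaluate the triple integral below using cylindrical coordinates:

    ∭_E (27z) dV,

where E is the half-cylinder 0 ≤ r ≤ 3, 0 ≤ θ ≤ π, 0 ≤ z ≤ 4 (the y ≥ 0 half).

In cylindrical coordinates, x = r cos(θ), y = r sin(θ), z = z, and dV = r dr dθ dz.

The integrand becomes 27z, so

    ∭_E (27z) dV = ∫_{0}^{π} ∫_{0}^{3} ∫_{0}^{4} (27z) · r dz dr dθ.

Inner (z): 216r.
Middle (r from 0 to 3): 972.
Outer (θ): 972π.

Therefore the triple integral equals 972π.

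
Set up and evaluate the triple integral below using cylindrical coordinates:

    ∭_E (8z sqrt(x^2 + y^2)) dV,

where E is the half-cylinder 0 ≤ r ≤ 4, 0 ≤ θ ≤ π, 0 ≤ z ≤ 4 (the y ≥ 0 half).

In cylindrical coordinates, x = r cos(θ), y = r sin(θ), z = z, and dV = r dr dθ dz.

The integrand becomes 8r z, so

    ∭_E (8z sqrt(x^2 + y^2)) dV = ∫_{0}^{π} ∫_{0}^{4} ∫_{0}^{4} (8r z) · r dz dr dθ.

Inner (z): 64r^2.
Middle (r from 0 to 4): 4096/3.
Outer (θ): 4096π/3.

Therefore the triple integral equals 4096π/3.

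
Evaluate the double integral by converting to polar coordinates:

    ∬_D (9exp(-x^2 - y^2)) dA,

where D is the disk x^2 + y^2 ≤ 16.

The region D is 0 ≤ r ≤ 4, 0 ≤ θ ≤ 2π in polar coordinates, where x = r cos(θ), y = r sin(θ), and dA = r dr dθ.

Under the substitution, the integrand becomes 9exp(-r^2), so

    ∬_D (9exp(-x^2 - y^2)) dA = ∫_{0}^{2π} ∫_{0}^{4} (9exp(-r^2)) · r dr dθ.

Inner integral (in r): ∫_{0}^{4} (9exp(-r^2)) · r dr = 9/2 - 9exp(-16)/2.

Outer integral (in θ): ∫_{0}^{2π} (9/2 - 9exp(-16)/2) dθ = -9π exp(-16) + 9π.

Therefore ∬_D (9exp(-x^2 - y^2)) dA = -9π exp(-16) + 9π.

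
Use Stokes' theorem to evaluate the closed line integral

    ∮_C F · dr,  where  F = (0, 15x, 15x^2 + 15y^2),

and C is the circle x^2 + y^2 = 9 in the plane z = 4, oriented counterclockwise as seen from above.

Let S be the flat disk x^2 + y^2 ≤ 9 in the plane z = 4, with upward unit normal n̂ = ẑ. By Stokes' theorem,

    ∮_C F · dr = ∬_S (∇ × F) · n̂ dS = ∬_D (curl F)_z dA,

where D is the disk x^2 + y^2 ≤ 9.

Compute the curl of F = (0, 15x, 15x^2 + 15y^2):
    (∇ × F)_x = ∂F_z/∂y - ∂F_y/∂z = 30y,
    (∇ × F)_y = ∂F_x/∂z - ∂F_z/∂x = -30x,
    (∇ × F)_z = ∂F_y/∂x - ∂F_x/∂y = 15.

On z = 4, (curl F)_z = 15.

Convert to polar (x = r cos θ, y = r sin θ, dA = r dr dθ); the integrand becomes 15, so

    ∬_D (curl F)_z dA = ∫_0^{2π} ∫_0^{3} (15) · r dr dθ.

Inner (r from 0 to 3): 135/2.
Outer (θ from 0 to 2π): 135π.

Therefore ∮_C F · dr = 135π.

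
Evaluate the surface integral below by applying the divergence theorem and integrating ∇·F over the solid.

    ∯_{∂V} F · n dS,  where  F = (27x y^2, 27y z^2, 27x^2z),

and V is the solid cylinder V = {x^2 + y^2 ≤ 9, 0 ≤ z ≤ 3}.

By the divergence theorem,

    ∯_{∂V} F · n dS = ∭_V (∇ · F) dV.

Compute the divergence:
    ∇ · F = ∂F_x/∂x + ∂F_y/∂y + ∂F_z/∂z = 27y^2 + 27z^2 + 27x^2 = 27x^2 + 27y^2 + 27z^2.

In cylindrical coordinates, x = r cos(θ), y = r sin(θ), z = z, dV = r dr dθ dz, with 0 ≤ r ≤ 3, 0 ≤ θ ≤ 2π, 0 ≤ z ≤ 3.

The integrand, after substitution and multiplying by the volume element, becomes (27r^2 + 27z^2) · r, so

    ∭_V (∇·F) dV = ∫_0^{2π} ∫_0^{3} ∫_0^{3} (27r^2 + 27z^2) · r dz dr dθ.

Inner (z from 0 to 3): 81r (r^2 + 3).
Middle (r from 0 to 3): 10935/4.
Outer (θ from 0 to 2π): 10935π/2.

Therefore ∯_{∂V} F · n dS = 10935π/2.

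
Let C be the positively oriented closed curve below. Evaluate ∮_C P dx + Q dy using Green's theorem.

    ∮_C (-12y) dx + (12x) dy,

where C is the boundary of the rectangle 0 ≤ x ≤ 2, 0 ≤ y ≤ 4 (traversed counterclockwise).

Green's theorem converts the closed line integral into a double integral over the enclosed region D:

    ∮_C P dx + Q dy = ∬_D (∂Q/∂x - ∂P/∂y) dA.

Here P = -12y, Q = 12x, so

    ∂Q/∂x = 12,    ∂P/∂y = -12,
    ∂Q/∂x - ∂P/∂y = 24.

D is the region 0 ≤ x ≤ 2, 0 ≤ y ≤ 4. Evaluating the double integral:

    ∬_D (24) dA = ∫_0^{2} ∫_0^{4} (24) dy dx.

Inner (y from 0 to 4): 96.
Outer (x from 0 to 2): 192.

Therefore ∮_C P dx + Q dy = 192.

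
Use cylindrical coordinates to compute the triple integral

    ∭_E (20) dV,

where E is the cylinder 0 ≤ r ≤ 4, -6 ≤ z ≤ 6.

In cylindrical coordinates, x = r cos(θ), y = r sin(θ), z = z, and dV = r dr dθ dz.

The integrand becomes 20, so

    ∭_E (20) dV = ∫_{0}^{2π} ∫_{0}^{4} ∫_{-6}^{6} (20) · r dz dr dθ.

Inner (z): 240r.
Middle (r from 0 to 4): 1920.
Outer (θ): 3840π.

Therefore the triple integral equals 3840π.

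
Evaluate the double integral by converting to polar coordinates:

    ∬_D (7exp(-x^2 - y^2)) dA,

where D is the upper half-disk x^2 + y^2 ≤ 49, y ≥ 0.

The region D is 0 ≤ r ≤ 7, 0 ≤ θ ≤ π in polar coordinates, where x = r cos(θ), y = r sin(θ), and dA = r dr dθ.

Under the substitution, the integrand becomes 7exp(-r^2), so

    ∬_D (7exp(-x^2 - y^2)) dA = ∫_{0}^{π} ∫_{0}^{7} (7exp(-r^2)) · r dr dθ.

Inner integral (in r): ∫_{0}^{7} (7exp(-r^2)) · r dr = 7/2 - 7exp(-49)/2.

Outer integral (in θ): ∫_{0}^{π} (7/2 - 7exp(-49)/2) dθ = -7π (1 - exp(49))exp(-49)/2.

Therefore ∬_D (7exp(-x^2 - y^2)) dA = -7π (1 - exp(49))exp(-49)/2.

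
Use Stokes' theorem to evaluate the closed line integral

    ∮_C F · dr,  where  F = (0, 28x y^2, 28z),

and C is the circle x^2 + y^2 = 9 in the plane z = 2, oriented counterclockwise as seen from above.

Let S be the flat disk x^2 + y^2 ≤ 9 in the plane z = 2, with upward unit normal n̂ = ẑ. By Stokes' theorem,

    ∮_C F · dr = ∬_S (∇ × F) · n̂ dS = ∬_D (curl F)_z dA,

where D is the disk x^2 + y^2 ≤ 9.

Compute the curl of F = (0, 28x y^2, 28z):
    (∇ × F)_x = ∂F_z/∂y - ∂F_y/∂z = 0,
    (∇ × F)_y = ∂F_x/∂z - ∂F_z/∂x = 0,
    (∇ × F)_z = ∂F_y/∂x - ∂F_x/∂y = 28y^2.

On z = 2, (curl F)_z = 28y^2.

Convert to polar (x = r cos θ, y = r sin θ, dA = r dr dθ); the integrand becomes 28r^2sin(θ)^2, so

    ∬_D (curl F)_z dA = ∫_0^{2π} ∫_0^{3} (28r^2sin(θ)^2) · r dr dθ.

Inner (r from 0 to 3): 567sin(θ)^2.
Outer (θ from 0 to 2π): 567π.

Therefore ∮_C F · dr = 567π.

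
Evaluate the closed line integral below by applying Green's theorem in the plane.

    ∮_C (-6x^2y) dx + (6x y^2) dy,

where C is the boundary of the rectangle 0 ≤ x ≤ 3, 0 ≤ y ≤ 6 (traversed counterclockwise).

Green's theorem converts the closed line integral into a double integral over the enclosed region D:

    ∮_C P dx + Q dy = ∬_D (∂Q/∂x - ∂P/∂y) dA.

Here P = -6x^2y, Q = 6x y^2, so

    ∂Q/∂x = 6y^2,    ∂P/∂y = -6x^2,
    ∂Q/∂x - ∂P/∂y = 6x^2 + 6y^2.

D is the region 0 ≤ x ≤ 3, 0 ≤ y ≤ 6. Evaluating the double integral:

    ∬_D (6x^2 + 6y^2) dA = ∫_0^{3} ∫_0^{6} (6x^2 + 6y^2) dy dx.

Inner (y from 0 to 6): 36x^2 + 432.
Outer (x from 0 to 3): 1620.

Therefore ∮_C P dx + Q dy = 1620.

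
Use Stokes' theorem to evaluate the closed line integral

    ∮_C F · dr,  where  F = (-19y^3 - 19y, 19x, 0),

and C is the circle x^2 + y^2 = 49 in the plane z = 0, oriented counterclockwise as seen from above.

Let S be the flat disk x^2 + y^2 ≤ 49 in the plane z = 0, with upward unit normal n̂ = ẑ. By Stokes' theorem,

    ∮_C F · dr = ∬_S (∇ × F) · n̂ dS = ∬_D (curl F)_z dA,

where D is the disk x^2 + y^2 ≤ 49.

Compute the curl of F = (-19y^3 - 19y, 19x, 0):
    (∇ × F)_x = ∂F_z/∂y - ∂F_y/∂z = 0,
    (∇ × F)_y = ∂F_x/∂z - ∂F_z/∂x = 0,
    (∇ × F)_z = ∂F_y/∂x - ∂F_x/∂y = 57y^2 + 38.

On z = 0, (curl F)_z = 57y^2 + 38.

Convert to polar (x = r cos θ, y = r sin θ, dA = r dr dθ); the integrand becomes 57r^2sin(θ)^2 + 38, so

    ∬_D (curl F)_z dA = ∫_0^{2π} ∫_0^{7} (57r^2sin(θ)^2 + 38) · r dr dθ.

Inner (r from 0 to 7): 136857sin(θ)^2/4 + 931.
Outer (θ from 0 to 2π): 144305π/4.

Therefore ∮_C F · dr = 144305π/4.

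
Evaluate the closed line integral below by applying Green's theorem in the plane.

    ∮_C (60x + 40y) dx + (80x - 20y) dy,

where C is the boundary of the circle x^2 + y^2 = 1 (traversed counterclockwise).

Green's theorem converts the closed line integral into a double integral over the enclosed region D:

    ∮_C P dx + Q dy = ∬_D (∂Q/∂x - ∂P/∂y) dA.

Here P = 60x + 40y, Q = 80x - 20y, so

    ∂Q/∂x = 80,    ∂P/∂y = 40,
    ∂Q/∂x - ∂P/∂y = 40.

D is the region x^2 + y^2 ≤ 1. Evaluating the double integral:

In polar coordinates (x = r cos θ, y = r sin θ, dA = r dr dθ) the integrand becomes 40, so

    ∬_D (40) dA = ∫_0^{2π} ∫_0^{1} (40) · r dr dθ.

Inner (r from 0 to 1): 20.
Outer (θ from 0 to 2π): 40π.

Therefore ∮_C P dx + Q dy = 40π.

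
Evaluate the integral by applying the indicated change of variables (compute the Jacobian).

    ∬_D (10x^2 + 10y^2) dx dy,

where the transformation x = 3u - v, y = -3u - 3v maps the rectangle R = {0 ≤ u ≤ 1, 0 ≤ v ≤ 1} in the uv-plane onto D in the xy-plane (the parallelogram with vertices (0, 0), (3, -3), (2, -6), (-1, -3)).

Compute the Jacobian determinant of (x, y) with respect to (u, v):

    ∂(x,y)/∂(u,v) = | 3  -1 | = (3)(-3) - (-1)(-3) = -12.
                   | -3  -3 |

Its absolute value is |J| = 12 (the area scaling factor).

Substituting x = 3u - v, y = -3u - 3v into the integrand,

    10x^2 + 10y^2 → 180u^2 + 120u v + 100v^2,

so the integral becomes

    ∬_R (180u^2 + 120u v + 100v^2) · |J| du dv = ∫_0^1 ∫_0^1 (2160u^2 + 1440u v + 1200v^2) dv du.

Inner (v): 2160u^2 + 720u + 400.
Outer (u): 1480.

Therefore ∬_D (10x^2 + 10y^2) dx dy = 1480.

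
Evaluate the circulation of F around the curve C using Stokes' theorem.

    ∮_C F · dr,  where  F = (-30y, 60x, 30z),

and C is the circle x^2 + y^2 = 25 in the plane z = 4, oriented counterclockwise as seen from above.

Let S be the flat disk x^2 + y^2 ≤ 25 in the plane z = 4, with upward unit normal n̂ = ẑ. By Stokes' theorem,

    ∮_C F · dr = ∬_S (∇ × F) · n̂ dS = ∬_D (curl F)_z dA,

where D is the disk x^2 + y^2 ≤ 25.

Compute the curl of F = (-30y, 60x, 30z):
    (∇ × F)_x = ∂F_z/∂y - ∂F_y/∂z = 0,
    (∇ × F)_y = ∂F_x/∂z - ∂F_z/∂x = 0,
    (∇ × F)_z = ∂F_y/∂x - ∂F_x/∂y = 90.

On z = 4, (curl F)_z = 90.

Convert to polar (x = r cos θ, y = r sin θ, dA = r dr dθ); the integrand becomes 90, so

    ∬_D (curl F)_z dA = ∫_0^{2π} ∫_0^{5} (90) · r dr dθ.

Inner (r from 0 to 5): 1125.
Outer (θ from 0 to 2π): 2250π.

Therefore ∮_C F · dr = 2250π.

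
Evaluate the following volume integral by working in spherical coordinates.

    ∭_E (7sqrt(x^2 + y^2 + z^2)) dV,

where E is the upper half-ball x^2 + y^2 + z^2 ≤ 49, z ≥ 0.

In spherical coordinates, x = ρ sin(φ) cos(θ), y = ρ sin(φ) sin(θ), z = ρ cos(φ), and dV = ρ^2 sin(φ) dρ dφ dθ.

The integrand becomes 7ρ, so

    ∭_E (7sqrt(x^2 + y^2 + z^2)) dV = ∫_{0}^{2π} ∫_{0}^{π/2} ∫_{0}^{7} (7ρ) · ρ^2 sin(φ) dρ dφ dθ.

Inner (ρ): 16807sin(φ)/4.
Middle (φ): 16807/4.
Outer (θ): 16807π/2.

Therefore the triple integral equals 16807π/2.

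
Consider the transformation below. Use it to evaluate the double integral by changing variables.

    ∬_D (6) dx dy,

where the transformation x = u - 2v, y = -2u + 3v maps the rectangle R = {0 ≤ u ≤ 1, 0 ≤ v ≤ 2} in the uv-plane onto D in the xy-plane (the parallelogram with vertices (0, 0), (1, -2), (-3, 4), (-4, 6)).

Compute the Jacobian determinant of (x, y) with respect to (u, v):

    ∂(x,y)/∂(u,v) = | 1  -2 | = (1)(3) - (-2)(-2) = -1.
                   | -2  3 |

Its absolute value is |J| = 1 (the area scaling factor).

Substituting x = u - 2v, y = -2u + 3v into the integrand,

    6 → 6,

so the integral becomes

    ∬_R (6) · |J| du dv = ∫_0^1 ∫_0^2 (6) dv du.

Inner (v): 12.
Outer (u): 12.

Therefore ∬_D (6) dx dy = 12.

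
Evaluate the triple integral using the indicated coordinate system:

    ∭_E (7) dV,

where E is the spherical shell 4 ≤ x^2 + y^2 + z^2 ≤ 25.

In spherical coordinates, x = ρ sin(φ) cos(θ), y = ρ sin(φ) sin(θ), z = ρ cos(φ), and dV = ρ^2 sin(φ) dρ dφ dθ.

The integrand becomes 7, so

    ∭_E (7) dV = ∫_{0}^{2π} ∫_{0}^{π} ∫_{2}^{5} (7) · ρ^2 sin(φ) dρ dφ dθ.

Inner (ρ): 273sin(φ).
Middle (φ): 546.
Outer (θ): 1092π.

Therefore the triple integral equals 1092π.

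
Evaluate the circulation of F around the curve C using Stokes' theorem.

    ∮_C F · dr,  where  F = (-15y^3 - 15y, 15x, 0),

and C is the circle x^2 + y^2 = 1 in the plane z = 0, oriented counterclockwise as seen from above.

Let S be the flat disk x^2 + y^2 ≤ 1 in the plane z = 0, with upward unit normal n̂ = ẑ. By Stokes' theorem,

    ∮_C F · dr = ∬_S (∇ × F) · n̂ dS = ∬_D (curl F)_z dA,

where D is the disk x^2 + y^2 ≤ 1.

Compute the curl of F = (-15y^3 - 15y, 15x, 0):
    (∇ × F)_x = ∂F_z/∂y - ∂F_y/∂z = 0,
    (∇ × F)_y = ∂F_x/∂z - ∂F_z/∂x = 0,
    (∇ × F)_z = ∂F_y/∂x - ∂F_x/∂y = 45y^2 + 30.

On z = 0, (curl F)_z = 45y^2 + 30.

Convert to polar (x = r cos θ, y = r sin θ, dA = r dr dθ); the integrand becomes 45r^2sin(θ)^2 + 30, so

    ∬_D (curl F)_z dA = ∫_0^{2π} ∫_0^{1} (45r^2sin(θ)^2 + 30) · r dr dθ.

Inner (r from 0 to 1): 45sin(θ)^2/4 + 15.
Outer (θ from 0 to 2π): 165π/4.

Therefore ∮_C F · dr = 165π/4.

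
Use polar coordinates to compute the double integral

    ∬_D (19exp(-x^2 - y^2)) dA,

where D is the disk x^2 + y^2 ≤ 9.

The region D is 0 ≤ r ≤ 3, 0 ≤ θ ≤ 2π in polar coordinates, where x = r cos(θ), y = r sin(θ), and dA = r dr dθ.

Under the substitution, the integrand becomes 19exp(-r^2), so

    ∬_D (19exp(-x^2 - y^2)) dA = ∫_{0}^{2π} ∫_{0}^{3} (19exp(-r^2)) · r dr dθ.

Inner integral (in r): ∫_{0}^{3} (19exp(-r^2)) · r dr = 19/2 - 19exp(-9)/2.

Outer integral (in θ): ∫_{0}^{2π} (19/2 - 19exp(-9)/2) dθ = -19π exp(-9) + 19π.

Therefore ∬_D (19exp(-x^2 - y^2)) dA = -19π exp(-9) + 19π.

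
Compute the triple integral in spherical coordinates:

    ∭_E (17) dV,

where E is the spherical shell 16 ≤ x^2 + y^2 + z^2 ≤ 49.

In spherical coordinates, x = ρ sin(φ) cos(θ), y = ρ sin(φ) sin(θ), z = ρ cos(φ), and dV = ρ^2 sin(φ) dρ dφ dθ.

The integrand becomes 17, so

    ∭_E (17) dV = ∫_{0}^{2π} ∫_{0}^{π} ∫_{4}^{7} (17) · ρ^2 sin(φ) dρ dφ dθ.

Inner (ρ): 1581sin(φ).
Middle (φ): 3162.
Outer (θ): 6324π.

Therefore the triple integral equals 6324π.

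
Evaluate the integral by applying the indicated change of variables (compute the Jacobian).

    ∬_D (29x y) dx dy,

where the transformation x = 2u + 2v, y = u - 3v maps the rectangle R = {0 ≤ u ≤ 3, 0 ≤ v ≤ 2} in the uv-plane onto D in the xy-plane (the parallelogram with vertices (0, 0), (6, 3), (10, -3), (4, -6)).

Compute the Jacobian determinant of (x, y) with respect to (u, v):

    ∂(x,y)/∂(u,v) = | 2  2 | = (2)(-3) - (2)(1) = -8.
                   | 1  -3 |

Its absolute value is |J| = 8 (the area scaling factor).

Substituting x = 2u + 2v, y = u - 3v into the integrand,

    29x y → 58u^2 - 116u v - 174v^2,

so the integral becomes

    ∬_R (58u^2 - 116u v - 174v^2) · |J| du dv = ∫_0^3 ∫_0^2 (464u^2 - 928u v - 1392v^2) dv du.

Inner (v): 928u^2 - 1856u - 3712.
Outer (u): -11136.

Therefore ∬_D (29x y) dx dy = -11136.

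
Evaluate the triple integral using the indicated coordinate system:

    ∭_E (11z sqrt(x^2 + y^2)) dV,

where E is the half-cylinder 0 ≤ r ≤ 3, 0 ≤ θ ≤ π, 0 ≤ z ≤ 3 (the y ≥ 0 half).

In cylindrical coordinates, x = r cos(θ), y = r sin(θ), z = z, and dV = r dr dθ dz.

The integrand becomes 11r z, so

    ∭_E (11z sqrt(x^2 + y^2)) dV = ∫_{0}^{π} ∫_{0}^{3} ∫_{0}^{3} (11r z) · r dz dr dθ.

Inner (z): 99r^2/2.
Middle (r from 0 to 3): 891/2.
Outer (θ): 891π/2.

Therefore the triple integral equals 891π/2.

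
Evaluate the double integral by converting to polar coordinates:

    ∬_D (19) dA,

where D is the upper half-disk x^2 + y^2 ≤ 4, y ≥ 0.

The region D is 0 ≤ r ≤ 2, 0 ≤ θ ≤ π in polar coordinates, where x = r cos(θ), y = r sin(θ), and dA = r dr dθ.

Under the substitution, the integrand becomes 19, so

    ∬_D (19) dA = ∫_{0}^{π} ∫_{0}^{2} (19) · r dr dθ.

Inner integral (in r): ∫_{0}^{2} (19) · r dr = 38.

Outer integral (in θ): ∫_{0}^{π} (38) dθ = 38π.

Therefore ∬_D (19) dA = 38π.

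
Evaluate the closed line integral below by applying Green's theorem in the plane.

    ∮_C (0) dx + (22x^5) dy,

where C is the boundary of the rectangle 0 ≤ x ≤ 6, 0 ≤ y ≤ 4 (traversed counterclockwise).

Green's theorem converts the closed line integral into a double integral over the enclosed region D:

    ∮_C P dx + Q dy = ∬_D (∂Q/∂x - ∂P/∂y) dA.

Here P = 0, Q = 22x^5, so

    ∂Q/∂x = 110x^4,    ∂P/∂y = 0,
    ∂Q/∂x - ∂P/∂y = 110x^4.

D is the region 0 ≤ x ≤ 6, 0 ≤ y ≤ 4. Evaluating the double integral:

    ∬_D (110x^4) dA = ∫_0^{6} ∫_0^{4} (110x^4) dy dx.

Inner (y from 0 to 4): 440x^4.
Outer (x from 0 to 6): 684288.

Therefore ∮_C P dx + Q dy = 684288.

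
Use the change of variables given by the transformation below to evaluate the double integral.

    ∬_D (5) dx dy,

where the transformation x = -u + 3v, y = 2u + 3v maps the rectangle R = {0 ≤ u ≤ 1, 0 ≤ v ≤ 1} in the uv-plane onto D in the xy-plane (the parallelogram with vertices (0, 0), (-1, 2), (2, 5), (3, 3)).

Compute the Jacobian determinant of (x, y) with respect to (u, v):

    ∂(x,y)/∂(u,v) = | -1  3 | = (-1)(3) - (3)(2) = -9.
                   | 2  3 |

Its absolute value is |J| = 9 (the area scaling factor).

Substituting x = -u + 3v, y = 2u + 3v into the integrand,

    5 → 5,

so the integral becomes

    ∬_R (5) · |J| du dv = ∫_0^1 ∫_0^1 (45) dv du.

Inner (v): 45.
Outer (u): 45.

Therefore ∬_D (5) dx dy = 45.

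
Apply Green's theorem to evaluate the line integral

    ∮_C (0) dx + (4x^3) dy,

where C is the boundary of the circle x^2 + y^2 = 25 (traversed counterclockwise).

Green's theorem converts the closed line integral into a double integral over the enclosed region D:

    ∮_C P dx + Q dy = ∬_D (∂Q/∂x - ∂P/∂y) dA.

Here P = 0, Q = 4x^3, so

    ∂Q/∂x = 12x^2,    ∂P/∂y = 0,
    ∂Q/∂x - ∂P/∂y = 12x^2.

D is the region x^2 + y^2 ≤ 25. Evaluating the double integral:

In polar coordinates (x = r cos θ, y = r sin θ, dA = r dr dθ) the integrand becomes 12r^2cos(θ)^2, so

    ∬_D (12x^2) dA = ∫_0^{2π} ∫_0^{5} (12r^2cos(θ)^2) · r dr dθ.

Inner (r from 0 to 5): 1875cos(θ)^2.
Outer (θ from 0 to 2π): 1875π.

Therefore ∮_C P dx + Q dy = 1875π.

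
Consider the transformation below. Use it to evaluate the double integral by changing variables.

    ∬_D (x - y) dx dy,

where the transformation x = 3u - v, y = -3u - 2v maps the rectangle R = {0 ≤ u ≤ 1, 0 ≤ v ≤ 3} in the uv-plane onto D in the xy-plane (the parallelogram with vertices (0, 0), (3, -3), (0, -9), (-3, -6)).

Compute the Jacobian determinant of (x, y) with respect to (u, v):

    ∂(x,y)/∂(u,v) = | 3  -1 | = (3)(-2) - (-1)(-3) = -9.
                   | -3  -2 |

Its absolute value is |J| = 9 (the area scaling factor).

Substituting x = 3u - v, y = -3u - 2v into the integrand,

    x - y → 6u + v,

so the integral becomes

    ∬_R (6u + v) · |J| du dv = ∫_0^1 ∫_0^3 (54u + 9v) dv du.

Inner (v): 162u + 81/2.
Outer (u): 243/2.

Therefore ∬_D (x - y) dx dy = 243/2.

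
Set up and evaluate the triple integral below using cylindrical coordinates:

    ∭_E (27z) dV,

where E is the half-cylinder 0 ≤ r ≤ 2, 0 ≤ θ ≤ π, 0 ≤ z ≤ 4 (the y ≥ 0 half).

In cylindrical coordinates, x = r cos(θ), y = r sin(θ), z = z, and dV = r dr dθ dz.

The integrand becomes 27z, so

    ∭_E (27z) dV = ∫_{0}^{π} ∫_{0}^{2} ∫_{0}^{4} (27z) · r dz dr dθ.

Inner (z): 216r.
Middle (r from 0 to 2): 432.
Outer (θ): 432π.

Therefore the triple integral equals 432π.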